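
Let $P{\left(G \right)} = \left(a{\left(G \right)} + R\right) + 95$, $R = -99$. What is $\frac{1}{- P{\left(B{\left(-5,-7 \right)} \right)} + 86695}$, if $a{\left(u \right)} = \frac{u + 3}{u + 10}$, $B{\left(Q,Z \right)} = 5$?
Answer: $\frac{15}{1300477} \approx 1.1534 \cdot 10^{-5}$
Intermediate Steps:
$a{\left(u \right)} = \frac{3 + u}{10 + u}$
$P{\left(G \right)} = -4 + \frac{3 + G}{10 + G}$ ($P{\left(G \right)} = \left(\frac{3 + G}{10 + G} - 99\right) + 95 = \left(-99 + \frac{3 + G}{10 + G}\right) + 95 = -4 + \frac{3 + G}{10 + G}$)
$\frac{1}{- P{\left(B{\left(-5,-7 \right)} \right)} + 86695} = \frac{1}{- \frac{-37 - 15}{10 + 5} + 86695} = \frac{1}{- \frac{-37 - 15}{15} + 86695} = \frac{1}{- \frac{-52}{15} + 86695} = \frac{1}{\left(-1\right) \left(- \frac{52}{15}\right) + 86695} = \frac{1}{\frac{52}{15} + 86695} = \frac{1}{\frac{1300477}{15}} = \frac{15}{1300477}$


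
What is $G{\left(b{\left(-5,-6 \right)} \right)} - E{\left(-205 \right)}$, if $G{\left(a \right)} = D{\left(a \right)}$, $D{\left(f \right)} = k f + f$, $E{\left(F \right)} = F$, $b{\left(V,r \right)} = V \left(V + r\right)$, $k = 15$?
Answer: $1085$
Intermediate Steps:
$D{\left(f \right)} = 16 f$ ($D{\left(f \right)} = 15 f + f = 16 f$)
$G{\left(a \right)} = 16 a$
$G{\left(b{\left(-5,-6 \right)} \right)} - E{\left(-205 \right)} = 16 \left(- 5 \left(-5 - 6\right)\right) - -205 = 16 \left(\left(-5\right) \left(-11\right)\right) + 205 = 16 \cdot 55 + 205 = 880 + 205 = 1085$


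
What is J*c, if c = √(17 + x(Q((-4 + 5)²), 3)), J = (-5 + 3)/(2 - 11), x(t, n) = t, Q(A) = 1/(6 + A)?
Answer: 4*√210/63 ≈ 0.92009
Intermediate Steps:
J = 2/9 (J = -2/(-9) = -2*(-⅑) = 2/9 ≈ 0.22222)
c = 2*√210/7 (c = √(17 + 1/(6 + (-4 + 5)²)) = √(17 + 1/(6 + 1²)) = √(17 + 1/(6 + 1)) = √(17 + 1/7) = √(17 + ⅐) = √(120/7) = 2*√210/7 ≈ 4.1404)
J*c = 2*(2*√210/7)/9 = 4*√210/63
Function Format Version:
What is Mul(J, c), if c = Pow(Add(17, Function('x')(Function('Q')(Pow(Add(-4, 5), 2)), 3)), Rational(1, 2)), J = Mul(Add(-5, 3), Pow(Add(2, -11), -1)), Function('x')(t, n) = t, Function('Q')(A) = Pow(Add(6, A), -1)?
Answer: Mul(Rational(4, 63), Pow(210, Rational(1, 2))) ≈ 0.92009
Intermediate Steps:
J = Rational(2, 9) (J = Mul(-2, Pow(-9, -1)) = Mul(-2, Rational(-1, 9)) = Rational(2, 9) ≈ 0.22222)
c = Mul(Rational(2, 7), Pow(210, Rational(1, 2))) (c = Pow(Add(17, Pow(Add(6, Pow(Add(-4, 5), 2)), -1)), Rational(1, 2)) = Pow(Add(17, Pow(Add(6, Pow(1, 2)), -1)), Rational(1, 2)) = Pow(Add(17, Pow(Add(6, 1), -1)), Rational(1, 2)) = Pow(Add(17, Pow(7, -1)), Rational(1, 2)) = Pow(Add(17, Rational(1, 7)), Rational(1, 2)) = Pow(Rational(120, 7), Rational(1, 2)) = Mul(Rational(2, 7), Pow(210, Rational(1, 2))) ≈ 4.1404)
Mul(J, c) = Mul(Rational(2, 9), Mul(Rational(2, 7), Pow(210, Rational(1, 2)))) = Mul(Rational(4, 63), Pow(210, Rational(1, 2)))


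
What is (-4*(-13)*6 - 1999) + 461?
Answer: -1226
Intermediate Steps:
(-4*(-13)*6 - 1999) + 461 = (52*6 - 1999) + 461 = (312 - 1999) + 461 = -1687 + 461 = -1226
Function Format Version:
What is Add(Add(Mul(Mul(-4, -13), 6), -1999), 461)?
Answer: -1226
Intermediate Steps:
Add(Add(Mul(Mul(-4, -13), 6), -1999), 461) = Add(Add(Mul(52, 6), -1999), 461) = Add(Add(312, -1999), 461) = Add(-1687, 461) = -1226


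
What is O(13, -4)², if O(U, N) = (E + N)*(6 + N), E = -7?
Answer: 484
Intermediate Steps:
O(U, N) = (-7 + N)*(6 + N)
O(13, -4)² = (-42 + (-4)² - 1*(-4))² = (-42 + 16 + 4)² = (-22)² = 484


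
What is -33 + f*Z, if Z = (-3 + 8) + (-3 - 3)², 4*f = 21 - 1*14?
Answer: 155/4 ≈ 38.750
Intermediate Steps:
f = 7/4 (f = (21 - 1*14)/4 = (21 - 14)/4 = (¼)*7 = 7/4 ≈ 1.7500)
Z = 41 (Z = 5 + (-6)² = 5 + 36 = 41)
-33 + f*Z = -33 + (7/4)*41 = -33 + 287/4 = 155/4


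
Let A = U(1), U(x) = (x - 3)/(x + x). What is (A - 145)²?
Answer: 21316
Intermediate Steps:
U(x) = (-3 + x)/(2*x) (U(x) = (-3 + x)/((2*x)) = (-3 + x)*(1/(2*x)) = (-3 + x)/(2*x))
A = -1 (A = (½)*(-3 + 1)/1 = (½)*1*(-2) = -1)
(A - 145)² = (-1 - 145)² = (-146)² = 21316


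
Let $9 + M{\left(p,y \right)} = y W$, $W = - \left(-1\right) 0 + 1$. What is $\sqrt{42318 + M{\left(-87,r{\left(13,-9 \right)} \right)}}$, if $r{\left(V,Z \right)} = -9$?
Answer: $30 \sqrt{47} \approx 205.67$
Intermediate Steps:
$W = 1$ ($W = \left(-1\right) 0 + 1 = 0 + 1 = 1$)
$M{\left(p,y \right)} = -9 + y$ ($M{\left(p,y \right)} = -9 + y 1 = -9 + y$)
$\sqrt{42318 + M{\left(-87,r{\left(13,-9 \right)} \right)}} = \sqrt{42318 - 18} = \sqrt{42300} = 30 \sqrt{47}$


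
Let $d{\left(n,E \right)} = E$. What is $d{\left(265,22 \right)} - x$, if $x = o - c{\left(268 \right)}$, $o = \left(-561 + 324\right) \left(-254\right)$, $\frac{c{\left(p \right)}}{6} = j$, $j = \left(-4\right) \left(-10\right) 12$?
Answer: $-57296$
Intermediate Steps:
$j = 480$ ($j = 40 \cdot 12 = 480$)
$c{\left(p \right)} = 2880$ ($c{\left(p \right)} = 6 \cdot 480 = 2880$)
$o = 60198$ ($o = \left(-237\right) \left(-254\right) = 60198$)
$x = 57318$ ($x = 60198 - 2880 = 57318$)
$d{\left(265,22 \right)} - x = 22 - 57318 = -57296$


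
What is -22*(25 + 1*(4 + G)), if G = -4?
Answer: -550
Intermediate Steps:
-22*(25 + 1*(4 + G)) = -22*(25 + 1*(4 - 4)) = -22*(25 + 1*0) = -22*(25 + 0) = -22*25 = -550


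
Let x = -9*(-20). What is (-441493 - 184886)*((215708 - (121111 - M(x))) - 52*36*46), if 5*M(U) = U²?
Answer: -9373761735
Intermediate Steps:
x = 180
M(U) = U²/5
(-441493 - 184886)*((215708 - (121111 - M(x))) - 52*36*46) = (-441493 - 184886)*((215708 - (121111 - 180²/5)) - 52*36*46) = -626379*((215708 - (121111 - 32400/5)) - 1872*46) = -626379*((215708 - (121111 - 1*6480)) - 86112) = -626379*((215708 - (121111 - 6480)) - 86112) = -626379*((215708 - 1*114631) - 86112) = -626379*((215708 - 114631) - 86112) = -626379*(101077 - 86112) = -626379*14965 = -9373761735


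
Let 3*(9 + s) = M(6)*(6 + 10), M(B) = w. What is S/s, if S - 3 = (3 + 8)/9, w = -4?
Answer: -38/273 ≈ -0.13919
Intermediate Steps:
M(B) = -4
s = -91/3 (s = -9 + (-4*(6 + 10))/3 = -9 + (-4*16)/3 = -9 + (⅓)*(-64) = -9 - 64/3 = -91/3 ≈ -30.333)
S = 38/9 (S = 3 + (3 + 8)/9 = 3 + (⅑)*11 = 3 + 11/9 = 38/9 ≈ 4.2222)
S/s = 38/(9*(-91/3)) = (38/9)*(-3/91) = -38/273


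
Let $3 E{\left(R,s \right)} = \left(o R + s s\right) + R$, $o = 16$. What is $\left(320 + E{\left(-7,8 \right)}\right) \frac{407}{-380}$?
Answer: $- \frac{73667}{228} \approx -323.1$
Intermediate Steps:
$E{\left(R,s \right)} = \frac{s^{2}}{3} + \frac{17 R}{3}$ ($E{\left(R,s \right)} = \frac{\left(16 R + s s\right) + R}{3} = \frac{\left(16 R + s^{2}\right) + R}{3} = \frac{\left(s^{2} + 16 R\right) + R}{3} = \frac{s^{2} + 17 R}{3} = \frac{s^{2}}{3} + \frac{17 R}{3}$)
$\left(320 + E{\left(-7,8 \right)}\right) \frac{407}{-380} = \left(320 + \left(\frac{8^{2}}{3} + \frac{17}{3} \left(-7\right)\right)\right) \frac{407}{-380} = \left(320 + \left(\frac{1}{3} \cdot 64 - \frac{119}{3}\right)\right) 407 \left(- \frac{1}{380}\right) = \left(320 + \left(\frac{64}{3} - \frac{119}{3}\right)\right) \left(- \frac{407}{380}\right) = \left(320 - \frac{55}{3}\right) \left(- \frac{407}{380}\right) = \frac{905}{3} \left(- \frac{407}{380}\right) = - \frac{73667}{228}$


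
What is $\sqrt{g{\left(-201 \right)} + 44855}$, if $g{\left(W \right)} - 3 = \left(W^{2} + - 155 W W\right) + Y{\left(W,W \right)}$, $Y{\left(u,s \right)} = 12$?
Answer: $2 i \sqrt{1544221} \approx 2485.3 i$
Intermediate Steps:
$g{\left(W \right)} = 15 - 154 W^{2}$ ($g{\left(W \right)} = 3 + \left(\left(W^{2} + - 155 W W\right) + 12\right) = 3 + \left(\left(W^{2} - 155 W^{2}\right) + 12\right) = 3 - \left(-12 + 154 W^{2}\right) = 15 - 154 W^{2}$)
$\sqrt{g{\left(-201 \right)} + 44855} = \sqrt{\left(15 - 154 \left(-201\right)^{2}\right) + 44855} = \sqrt{\left(15 - 6221754\right) + 44855} = \sqrt{-6221739 + 44855} = \sqrt{-6176884} = 2 i \sqrt{1544221}$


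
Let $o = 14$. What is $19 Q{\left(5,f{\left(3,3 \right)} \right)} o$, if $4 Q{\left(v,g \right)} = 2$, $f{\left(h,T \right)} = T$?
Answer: $133$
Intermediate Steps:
$Q{\left(v,g \right)} = \frac{1}{2}$ ($Q{\left(v,g \right)} = \frac{1}{4} \cdot 2 = \frac{1}{2}$)
$19 Q{\left(5,f{\left(3,3 \right)} \right)} o = 19 \cdot \frac{1}{2} \cdot 14 = \frac{19}{2} \cdot 14 = 133$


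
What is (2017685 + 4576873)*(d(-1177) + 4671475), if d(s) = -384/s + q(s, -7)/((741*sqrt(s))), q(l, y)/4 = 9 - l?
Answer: 36259032736810122/1177 - 548852336*I*sqrt(1177)/15301 ≈ 3.0806e+13 - 1.2306e+6*I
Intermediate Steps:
q(l, y) = 36 - 4*l (q(l, y) = 4*(9 - l) = 36 - 4*l)
d(s) = -384/s + (36 - 4*s)/(741*sqrt(s)) (d(s) = -384/s + (36 - 4*s)/((741*sqrt(s))) = -384/s + (36 - 4*s)*(1/(741*sqrt(s))) = -384/s + (36 - 4*s)/(741*sqrt(s)))
(2017685 + 4576873)*(d(-1177) + 4671475) = (2017685 + 4576873)*(4*(-71136*I*sqrt(1177) - 1177*(9 - 1*(-1177)))/(741*(-1177)**(3/2)) + 4671475) = 6594558*(4*(I*sqrt(1177)/1385329)*(-71136*I*sqrt(1177) - 1177*(9 + 1177))/741 + 4671475) = 6594558*(4*(I*sqrt(1177)/1385329)*(-71136*I*sqrt(1177) - 1177*1186)/741 + 4671475) = 6594558*(4*(I*sqrt(1177)/1385329)*(-71136*I*sqrt(1177) - 1395922)/741 + 4671475) = 6594558*(4*(I*sqrt(1177)/1385329)*(-1395922 - 71136*I*sqrt(1177))/741 + 4671475) = 6594558*(4*I*sqrt(1177)*(-1395922 - 71136*I*sqrt(1177))/1026528789 + 4671475) = 6594558*(4671475 + 4*I*sqrt(1177)*(-1395922 - 71136*I*sqrt(1177))/1026528789) = 30806312833050 + 462776*I*sqrt(1177)*(-1395922 - 71136*I*sqrt(1177))/18009277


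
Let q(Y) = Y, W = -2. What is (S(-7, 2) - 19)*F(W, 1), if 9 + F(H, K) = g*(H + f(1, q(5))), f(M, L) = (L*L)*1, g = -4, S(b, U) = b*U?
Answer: 3333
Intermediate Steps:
S(b, U) = U*b
f(M, L) = L² (f(M, L) = L²*1 = L²)
F(H, K) = -109 - 4*H (F(H, K) = -9 - 4*(H + 5²) = -9 - 4*(H + 25) = -9 - 4*(25 + H) = -9 + (-100 - 4*H) = -109 - 4*H)
(S(-7, 2) - 19)*F(W, 1) = (2*(-7) - 19)*(-109 - 4*(-2)) = (-14 - 19)*(-109 + 8) = -33*(-101) = 3333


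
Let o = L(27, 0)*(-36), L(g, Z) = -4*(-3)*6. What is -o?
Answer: 2592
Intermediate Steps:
L(g, Z) = 72 (L(g, Z) = 12*6 = 72)
o = -2592 (o = 72*(-36) = -2592)
-o = -1*(-2592) = 2592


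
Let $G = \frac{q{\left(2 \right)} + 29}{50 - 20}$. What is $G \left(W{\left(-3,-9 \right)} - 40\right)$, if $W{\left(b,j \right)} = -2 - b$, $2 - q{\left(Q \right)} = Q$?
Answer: $- \frac{377}{10} \approx -37.7$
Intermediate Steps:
$q{\left(Q \right)} = 2 - Q$
$G = \frac{29}{30}$ ($G = \frac{\left(2 - 2\right) + 29}{50 - 20} = \frac{\left(2 - 2\right) + 29}{30} = \left(0 + 29\right) \frac{1}{30} = 29 \cdot \frac{1}{30} = \frac{29}{30} \approx 0.96667$)
$G \left(W{\left(-3,-9 \right)} - 40\right) = \frac{29 \left(\left(-2 - -3\right) - 40\right)}{30} = \frac{29 \left(\left(-2 + 3\right) - 40\right)}{30} = \frac{29 \left(1 - 40\right)}{30} = \frac{29}{30} \left(-39\right) = - \frac{377}{10}$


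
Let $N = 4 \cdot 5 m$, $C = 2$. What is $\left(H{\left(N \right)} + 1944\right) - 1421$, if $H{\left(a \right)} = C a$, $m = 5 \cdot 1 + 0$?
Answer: $723$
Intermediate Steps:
$m = 5$ ($m = 5 + 0 = 5$)
$N = 100$ ($N = 4 \cdot 5 \cdot 5 = 20 \cdot 5 = 100$)
$H{\left(a \right)} = 2 a$
$\left(H{\left(N \right)} + 1944\right) - 1421 = \left(2 \cdot 100 + 1944\right) - 1421 = \left(200 + 1944\right) - 1421 = 2144 - 1421 = 723$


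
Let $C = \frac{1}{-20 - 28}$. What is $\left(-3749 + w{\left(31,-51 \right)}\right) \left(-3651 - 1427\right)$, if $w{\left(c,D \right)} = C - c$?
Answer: $\frac{460678699}{24} \approx 1.9195 \cdot 10^{7}$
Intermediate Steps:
$C = - \frac{1}{48}$ ($C = \frac{1}{-48} = - \frac{1}{48} \approx -0.020833$)
$w{\left(c,D \right)} = - \frac{1}{48} - c$
$\left(-3749 + w{\left(31,-51 \right)}\right) \left(-3651 - 1427\right) = \left(-3749 - \frac{1489}{48}\right) \left(-3651 - 1427\right) = \left(-3749 - \frac{1489}{48}\right) \left(-5078\right) = \left(- \frac{181441}{48}\right) \left(-5078\right) = \frac{460678699}{24}$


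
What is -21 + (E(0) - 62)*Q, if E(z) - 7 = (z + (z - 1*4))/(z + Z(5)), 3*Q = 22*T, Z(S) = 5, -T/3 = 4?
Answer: 24447/5 ≈ 4889.4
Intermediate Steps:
T = -12 (T = -3*4 = -12)
Q = -88 (Q = (22*(-12))/3 = (1/3)*(-264) = -88)
E(z) = 7 + (-4 + 2*z)/(5 + z) (E(z) = 7 + (z + (z - 1*4))/(z + 5) = 7 + (z + (z - 4))/(5 + z) = 7 + (z + (-4 + z))/(5 + z) = 7 + (-4 + 2*z)/(5 + z))
-21 + (E(0) - 62)*Q = -21 + ((31 + 9*0)/(5 + 0) - 62)*(-88) = -21 + ((31 + 0)/5 - 62)*(-88) = -21 + ((1/5)*31 - 62)*(-88) = -21 + (31/5 - 62)*(-88) = -21 - 279/5*(-88) = -21 + 24552/5 = 24447/5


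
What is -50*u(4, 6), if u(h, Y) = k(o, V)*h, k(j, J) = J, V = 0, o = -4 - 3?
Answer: 0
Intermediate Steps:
o = -7
u(h, Y) = 0 (u(h, Y) = 0*h = 0)
-50*u(4, 6) = -50*0 = 0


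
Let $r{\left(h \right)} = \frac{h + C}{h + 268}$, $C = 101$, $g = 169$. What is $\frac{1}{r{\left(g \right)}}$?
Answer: $\frac{437}{270} \approx 1.6185$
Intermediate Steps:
$r{\left(h \right)} = \frac{101 + h}{268 + h}$ ($r{\left(h \right)} = \frac{h + 101}{h + 268} = \frac{101 + h}{268 + h}$)
$\frac{1}{r{\left(g \right)}} = \frac{1}{\frac{1}{268 + 169} \left(101 + 169\right)} = \frac{1}{\frac{1}{437} \cdot 270} = \frac{1}{\frac{270}{437}} = \frac{437}{270}$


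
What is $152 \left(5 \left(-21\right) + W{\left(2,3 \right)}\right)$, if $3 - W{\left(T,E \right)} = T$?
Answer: $-15808$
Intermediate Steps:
$W{\left(T,E \right)} = 3 - T$
$152 \left(5 \left(-21\right) + W{\left(2,3 \right)}\right) = 152 \left(5 \left(-21\right) + \left(3 - 2\right)\right) = 152 \left(-105 + \left(3 - 2\right)\right) = 152 \left(-105 + 1\right) = 152 \left(-104\right) = -15808$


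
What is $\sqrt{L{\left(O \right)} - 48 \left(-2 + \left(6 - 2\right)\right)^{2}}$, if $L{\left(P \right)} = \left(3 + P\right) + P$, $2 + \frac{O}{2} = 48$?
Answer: $i \sqrt{5} \approx 2.2361 i$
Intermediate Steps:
$O = 92$ ($O = -4 + 2 \cdot 48 = -4 + 96 = 92$)
$L{\left(P \right)} = 3 + 2 P$
$\sqrt{L{\left(O \right)} - 48 \left(-2 + \left(6 - 2\right)\right)^{2}} = \sqrt{\left(3 + 2 \cdot 92\right) - 48 \left(-2 + \left(6 - 2\right)\right)^{2}} = \sqrt{\left(3 + 184\right) - 48 \left(-2 + 4\right)^{2}} = \sqrt{187 - 48 \cdot 2^{2}} = \sqrt{187 - 192} = \sqrt{-5} = i \sqrt{5}$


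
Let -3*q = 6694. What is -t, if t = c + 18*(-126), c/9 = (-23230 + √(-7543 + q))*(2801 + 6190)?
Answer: 1879750638 - 26973*I*√87969 ≈ 1.8798e+9 - 8.0001e+6*I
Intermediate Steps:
q = -6694/3 (q = -⅓*6694 = -6694/3 ≈ -2231.3)
c = -1879748370 + 26973*I*√87969 (c = 9*((-23230 + √(-7543 - 6694/3))*(2801 + 6190)) = 9*((-23230 + √(-29323/3))*8991) = 9*((-23230 + I*√87969/3)*8991) = 9*(-208860930 + 2997*I*√87969) = -1879748370 + 26973*I*√87969 ≈ -1.8797e+9 + 8.0001e+6*I)
t = -1879750638 + 26973*I*√87969 (t = (-1879748370 + 26973*I*√87969) + 18*(-126) = (-1879748370 + 26973*I*√87969) - 2268 = -1879750638 + 26973*I*√87969 ≈ -1.8798e+9 + 8.0001e+6*I)
-t = -(-1879750638 + 26973*I*√87969) = 1879750638 - 26973*I*√87969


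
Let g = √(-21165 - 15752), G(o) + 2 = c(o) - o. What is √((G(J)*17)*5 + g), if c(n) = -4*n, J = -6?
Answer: √(2380 + I*√36917) ≈ 48.825 + 1.9676*I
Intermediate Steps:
G(o) = -2 - 5*o (G(o) = -2 + (-4*o - o) = -2 - 5*o)
g = I*√36917 (g = √(-36917) = I*√36917 ≈ 192.14*I)
√((G(J)*17)*5 + g) = √(((-2 - 5*(-6))*17)*5 + I*√36917) = √(((-2 + 30)*17)*5 + I*√36917) = √((28*17)*5 + I*√36917) = √(476*5 + I*√36917) = √(2380 + I*√36917)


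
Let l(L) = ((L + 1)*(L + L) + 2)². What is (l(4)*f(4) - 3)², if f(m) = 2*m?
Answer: 199063881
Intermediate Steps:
l(L) = (2 + 2*L*(1 + L))² (l(L) = ((1 + L)*(2*L) + 2)² = (2*L*(1 + L) + 2)² = (2 + 2*L*(1 + L))²)
(l(4)*f(4) - 3)² = ((4*(1 + 4 + 4²)²)*(2*4) - 3)² = ((4*(1 + 4 + 16)²)*8 - 3)² = ((4*21²)*8 - 3)² = ((4*441)*8 - 3)² = (1764*8 - 3)² = (14112 - 3)² = 14109² = 199063881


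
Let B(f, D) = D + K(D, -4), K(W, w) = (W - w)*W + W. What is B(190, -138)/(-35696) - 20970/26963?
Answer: -6737517/5230822 ≈ -1.2880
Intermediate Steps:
K(W, w) = W + W*(W - w) (K(W, w) = W*(W - w) + W = W + W*(W - w))
B(f, D) = D + D*(5 + D) (B(f, D) = D + D*(1 + D - 1*(-4)) = D + D*(1 + D + 4) = D + D*(5 + D))
B(190, -138)/(-35696) - 20970/26963 = -138*(6 - 138)/(-35696) - 20970/26963 = -138*(-132)*(-1/35696) - 20970*1/26963 = 18216*(-1/35696) - 20970/26963 = -99/194 - 20970/26963 = -6737517/5230822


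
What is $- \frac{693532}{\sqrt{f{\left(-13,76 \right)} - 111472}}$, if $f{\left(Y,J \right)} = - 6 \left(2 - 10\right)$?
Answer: $\frac{173383 i \sqrt{1741}}{3482} \approx 2077.7 i$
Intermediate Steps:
$f{\left(Y,J \right)} = 48$ ($f{\left(Y,J \right)} = \left(-6\right) \left(-8\right) = 48$)
$- \frac{693532}{\sqrt{f{\left(-13,76 \right)} - 111472}} = - \frac{693532}{\sqrt{48 - 111472}} = - \frac{693532}{\sqrt{-111424}} = - \frac{693532}{8 i \sqrt{1741}} = - 693532 \left(- \frac{i \sqrt{1741}}{13928}\right) = \frac{173383 i \sqrt{1741}}{3482}$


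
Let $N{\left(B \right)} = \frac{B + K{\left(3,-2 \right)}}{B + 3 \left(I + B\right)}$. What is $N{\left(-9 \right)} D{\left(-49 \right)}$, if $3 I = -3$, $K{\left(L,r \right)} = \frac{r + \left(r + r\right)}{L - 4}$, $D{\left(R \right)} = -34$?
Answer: $- \frac{34}{13} \approx -2.6154$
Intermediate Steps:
$K{\left(L,r \right)} = \frac{3 r}{-4 + L}$ ($K{\left(L,r \right)} = \frac{r + 2 r}{-4 + L} = \frac{3 r}{-4 + L}$)
$I = -1$ ($I = \frac{1}{3} \left(-3\right) = -1$)
$N{\left(B \right)} = \frac{6 + B}{-3 + 4 B}$ ($N{\left(B \right)} = \frac{B + 3 \left(-2\right) \frac{1}{-4 + 3}}{B + 3 \left(-1 + B\right)} = \frac{B + 3 \left(-2\right) \frac{1}{-1}}{B + \left(-3 + 3 B\right)} = \frac{B + 3 \left(-2\right) \left(-1\right)}{-3 + 4 B} = \frac{B + 6}{-3 + 4 B} = \frac{6 + B}{-3 + 4 B}$)
$N{\left(-9 \right)} D{\left(-49 \right)} = \frac{6 - 9}{-3 + 4 \left(-9\right)} \left(-34\right) = \frac{1}{-3 - 36} \left(-3\right) \left(-34\right) = \frac{1}{-39} \left(-3\right) \left(-34\right) = \left(- \frac{1}{39}\right) \left(-3\right) \left(-34\right) = \frac{1}{13} \left(-34\right) = - \frac{34}{13}$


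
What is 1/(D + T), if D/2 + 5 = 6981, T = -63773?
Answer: -1/49821 ≈ -2.0072e-5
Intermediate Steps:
D = 13952 (D = -10 + 2*6981 = -10 + 13962 = 13952)
1/(D + T) = 1/(13952 - 63773) = 1/(-49821) = -1/49821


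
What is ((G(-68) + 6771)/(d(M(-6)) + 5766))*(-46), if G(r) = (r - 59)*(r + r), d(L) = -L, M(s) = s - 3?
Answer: -1105978/5775 ≈ -191.51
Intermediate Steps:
M(s) = -3 + s
G(r) = 2*r*(-59 + r) (G(r) = (-59 + r)*(2*r) = 2*r*(-59 + r))
((G(-68) + 6771)/(d(M(-6)) + 5766))*(-46) = ((2*(-68)*(-59 - 68) + 6771)/(-(-3 - 6) + 5766))*(-46) = ((2*(-68)*(-127) + 6771)/(-1*(-9) + 5766))*(-46) = ((17272 + 6771)/(9 + 5766))*(-46) = (24043/5775)*(-46) = -1105978/5775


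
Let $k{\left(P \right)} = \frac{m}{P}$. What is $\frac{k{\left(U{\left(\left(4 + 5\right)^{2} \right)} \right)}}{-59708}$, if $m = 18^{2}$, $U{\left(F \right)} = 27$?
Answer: $- \frac{3}{14927} \approx -0.00020098$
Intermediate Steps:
$m = 324$
$k{\left(P \right)} = \frac{324}{P}$
$\frac{k{\left(U{\left(\left(4 + 5\right)^{2} \right)} \right)}}{-59708} = \frac{324 \cdot \frac{1}{27}}{-59708} = 324 \cdot \frac{1}{27} \left(- \frac{1}{59708}\right) = 12 \left(- \frac{1}{59708}\right) = - \frac{3}{14927}$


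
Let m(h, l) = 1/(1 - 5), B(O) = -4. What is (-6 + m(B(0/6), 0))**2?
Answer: 625/16 ≈ 39.063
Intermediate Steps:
m(h, l) = -1/4 (m(h, l) = 1/(-4) = -1/4)
(-6 + m(B(0/6), 0))**2 = (-6 - 1/4)**2 = (-25/4)**2 = 625/16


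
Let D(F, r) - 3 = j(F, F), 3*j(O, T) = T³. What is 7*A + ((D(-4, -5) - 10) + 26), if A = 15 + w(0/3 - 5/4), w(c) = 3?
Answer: 371/3 ≈ 123.67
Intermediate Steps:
j(O, T) = T³/3
D(F, r) = 3 + F³/3
A = 18 (A = 15 + 3 = 18)
7*A + ((D(-4, -5) - 10) + 26) = 7*18 + (((3 + (⅓)*(-4)³) - 10) + 26) = 126 + (((3 + (⅓)*(-64)) - 10) + 26) = 126 + (((3 - 64/3) - 10) + 26) = 126 + ((-55/3 - 10) + 26) = 126 + (-85/3 + 26) = 126 - 7/3 = 371/3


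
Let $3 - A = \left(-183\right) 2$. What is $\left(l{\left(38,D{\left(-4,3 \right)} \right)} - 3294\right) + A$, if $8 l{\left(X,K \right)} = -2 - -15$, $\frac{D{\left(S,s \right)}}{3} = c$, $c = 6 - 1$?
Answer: $- \frac{23387}{8} \approx -2923.4$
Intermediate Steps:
$c = 5$ ($c = 6 - 1 = 5$)
$D{\left(S,s \right)} = 15$ ($D{\left(S,s \right)} = 3 \cdot 5 = 15$)
$l{\left(X,K \right)} = \frac{13}{8}$ ($l{\left(X,K \right)} = \frac{-2 - -15}{8} = \frac{-2 + 15}{8} = \frac{1}{8} \cdot 13 = \frac{13}{8}$)
$A = 369$ ($A = 3 - \left(-183\right) 2 = 3 - -366 = 3 + 366 = 369$)
$\left(l{\left(38,D{\left(-4,3 \right)} \right)} - 3294\right) + A = \left(\frac{13}{8} - 3294\right) + 369 = - \frac{26339}{8} + 369 = - \frac{23387}{8}$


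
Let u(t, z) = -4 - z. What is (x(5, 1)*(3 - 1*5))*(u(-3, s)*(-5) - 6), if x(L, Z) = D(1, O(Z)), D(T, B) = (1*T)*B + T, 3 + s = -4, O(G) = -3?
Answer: -84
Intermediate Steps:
s = -7 (s = -3 - 4 = -7)
D(T, B) = T + B*T (D(T, B) = T*B + T = B*T + T = T + B*T)
x(L, Z) = -2 (x(L, Z) = 1*(1 - 3) = 1*(-2) = -2)
(x(5, 1)*(3 - 1*5))*(u(-3, s)*(-5) - 6) = (-2*(3 - 1*5))*((-4 - 1*(-7))*(-5) - 6) = (-2*(3 - 5))*((-4 + 7)*(-5) - 6) = (-2*(-2))*(3*(-5) - 6) = 4*(-15 - 6) = 4*(-21) = -84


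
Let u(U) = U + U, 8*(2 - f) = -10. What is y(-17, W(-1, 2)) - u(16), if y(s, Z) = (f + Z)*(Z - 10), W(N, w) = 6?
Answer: -69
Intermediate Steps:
f = 13/4 (f = 2 - 1/8*(-10) = 2 + 5/4 = 13/4 ≈ 3.2500)
u(U) = 2*U
y(s, Z) = (-10 + Z)*(13/4 + Z) (y(s, Z) = (13/4 + Z)*(Z - 10) = (13/4 + Z)*(-10 + Z) = (-10 + Z)*(13/4 + Z))
y(-17, W(-1, 2)) - u(16) = (-65/2 + 6**2 - 27/4*6) - 2*16 = (-65/2 + 36 - 81/2) - 1*32 = -37 - 32 = -69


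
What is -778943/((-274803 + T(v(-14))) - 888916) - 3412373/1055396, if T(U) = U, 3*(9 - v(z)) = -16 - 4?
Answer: -4723344762373/1842251764780 ≈ -2.5639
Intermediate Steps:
v(z) = 47/3 (v(z) = 9 - (-16 - 4)/3 = 9 - ⅓*(-20) = 9 + 20/3 = 47/3)
-778943/((-274803 + T(v(-14))) - 888916) - 3412373/1055396 = -778943/((-274803 + 47/3) - 888916) - 3412373/1055396 = -778943/(-824362/3 - 888916) - 3412373*1/1055396 = -778943/(-3491110/3) - 3412373/1055396 = -778943*(-3/3491110) - 3412373/1055396 = 2336829/3491110 - 3412373/1055396 = -4723344762373/1842251764780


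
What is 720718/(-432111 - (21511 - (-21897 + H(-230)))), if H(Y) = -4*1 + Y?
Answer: -720718/475753 ≈ -1.5149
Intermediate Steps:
H(Y) = -4 + Y
720718/(-432111 - (21511 - (-21897 + H(-230)))) = 720718/(-432111 - (21511 - (-21897 + (-4 - 230)))) = 720718/(-432111 - (21511 - (-21897 - 234))) = 720718/(-432111 - (21511 - 1*(-22131))) = 720718/(-432111 - (21511 + 22131)) = 720718/(-432111 - 1*43642) = 720718/(-432111 - 43642) = 720718/(-475753) = 720718*(-1/475753) = -720718/475753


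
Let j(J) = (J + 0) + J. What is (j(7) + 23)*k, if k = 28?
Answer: 1036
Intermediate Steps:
j(J) = 2*J (j(J) = J + J = 2*J)
(j(7) + 23)*k = (2*7 + 23)*28 = (14 + 23)*28 = 37*28 = 1036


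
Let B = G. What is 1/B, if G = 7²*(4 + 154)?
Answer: 1/7742 ≈ 0.00012917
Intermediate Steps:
G = 7742 (G = 49*158 = 7742)
B = 7742
1/B = 1/7742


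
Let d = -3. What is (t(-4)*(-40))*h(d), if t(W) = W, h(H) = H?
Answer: -480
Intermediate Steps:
(t(-4)*(-40))*h(d) = -4*(-40)*(-3) = 160*(-3) = -480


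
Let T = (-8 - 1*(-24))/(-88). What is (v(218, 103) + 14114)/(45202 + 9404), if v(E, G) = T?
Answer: 77626/300333 ≈ 0.25847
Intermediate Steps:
T = -2/11 (T = (-8 + 24)*(-1/88) = 16*(-1/88) = -2/11 ≈ -0.18182)
v(E, G) = -2/11
(v(218, 103) + 14114)/(45202 + 9404) = (-2/11 + 14114)/(45202 + 9404) = (155252/11)/54606 = (155252/11)*(1/54606) = 77626/300333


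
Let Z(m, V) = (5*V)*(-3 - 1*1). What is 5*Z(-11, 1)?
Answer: -100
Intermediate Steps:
Z(m, V) = -20*V (Z(m, V) = (5*V)*(-3 - 1) = (5*V)*(-4) = -20*V)
5*Z(-11, 1) = 5*(-20*1) = 5*(-20) = -100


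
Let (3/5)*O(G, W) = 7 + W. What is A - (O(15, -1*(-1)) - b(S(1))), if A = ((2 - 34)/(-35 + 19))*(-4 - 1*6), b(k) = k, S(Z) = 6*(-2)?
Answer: -136/3 ≈ -45.333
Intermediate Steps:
S(Z) = -12
O(G, W) = 35/3 + 5*W/3 (O(G, W) = 5*(7 + W)/3 = 35/3 + 5*W/3)
A = -20 (A = (-32/(-16))*(-4 - 6) = -32*(-1/16)*(-10) = 2*(-10) = -20)
A - (O(15, -1*(-1)) - b(S(1))) = -20 - ((35/3 + 5*(-1*(-1))/3) - 1*(-12)) = -20 - ((35/3 + (5/3)*1) + 12) = -20 - ((35/3 + 5/3) + 12) = -20 - (40/3 + 12) = -20 - 1*76/3 = -20 - 76/3 = -136/3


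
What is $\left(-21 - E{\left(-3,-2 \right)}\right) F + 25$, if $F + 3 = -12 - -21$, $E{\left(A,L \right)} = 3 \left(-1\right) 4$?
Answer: $-29$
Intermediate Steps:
$E{\left(A,L \right)} = -12$ ($E{\left(A,L \right)} = \left(-3\right) 4 = -12$)
$F = 6$ ($F = -3 - -9 = -3 + \left(-12 + 21\right) = -3 + 9 = 6$)
$\left(-21 - E{\left(-3,-2 \right)}\right) F + 25 = \left(-21 - -12\right) 6 + 25 = \left(-21 + 12\right) 6 + 25 = \left(-9\right) 6 + 25 = -54 + 25 = -29$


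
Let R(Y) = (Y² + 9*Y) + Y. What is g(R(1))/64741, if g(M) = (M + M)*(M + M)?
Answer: 484/64741 ≈ 0.0074759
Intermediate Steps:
R(Y) = Y² + 10*Y
g(M) = 4*M² (g(M) = (2*M)*(2*M) = 4*M²)
g(R(1))/64741 = (4*(1*(10 + 1))²)/64741 = (4*(1*11)²)*(1/64741) = (4*11²)*(1/64741) = (4*121)*(1/64741) = 484*(1/64741) = 484/64741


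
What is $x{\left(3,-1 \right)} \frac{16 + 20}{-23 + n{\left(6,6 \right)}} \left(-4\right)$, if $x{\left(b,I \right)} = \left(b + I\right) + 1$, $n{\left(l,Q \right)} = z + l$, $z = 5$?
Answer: $36$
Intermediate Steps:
$n{\left(l,Q \right)} = 5 + l$
$x{\left(b,I \right)} = 1 + I + b$ ($x{\left(b,I \right)} = \left(I + b\right) + 1 = 1 + I + b$)
$x{\left(3,-1 \right)} \frac{16 + 20}{-23 + n{\left(6,6 \right)}} \left(-4\right) = \left(1 - 1 + 3\right) \frac{16 + 20}{-23 + \left(5 + 6\right)} \left(-4\right) = 3 \frac{36}{-23 + 11} \left(-4\right) = 3 \frac{36}{-12} \left(-4\right) = 3 \cdot 36 \left(- \frac{1}{12}\right) \left(-4\right) = 3 \left(-3\right) \left(-4\right) = \left(-9\right) \left(-4\right) = 36$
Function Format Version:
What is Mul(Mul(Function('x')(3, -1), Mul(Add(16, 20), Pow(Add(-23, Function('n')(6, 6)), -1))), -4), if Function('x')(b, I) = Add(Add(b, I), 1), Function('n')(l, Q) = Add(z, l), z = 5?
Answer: 36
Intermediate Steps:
Function('n')(l, Q) = Add(5, l)
Function('x')(b, I) = Add(1, I, b) (Function('x')(b, I) = Add(Add(I, b), 1) = Add(1, I, b))
Mul(Mul(Function('x')(3, -1), Mul(Add(16, 20), Pow(Add(-23, Function('n')(6, 6)), -1))), -4) = Mul(Mul(Add(1, -1, 3), Mul(Add(16, 20), Pow(Add(-23, Add(5, 6)), -1))), -4) = Mul(Mul(3, Mul(36, Pow(Add(-23, 11), -1))), -4) = Mul(Mul(3, Mul(36, Pow(-12, -1))), -4) = Mul(Mul(3, Mul(36, Rational(-1, 12))), -4) = Mul(Mul(3, -3), -4) = Mul(-9, -4) = 36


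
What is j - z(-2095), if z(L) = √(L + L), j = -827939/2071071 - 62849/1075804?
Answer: -1020864829235/2228066466084 - I*√4190 ≈ -0.45818 - 64.73*I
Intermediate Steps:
j = -1020864829235/2228066466084 (j = -827939*1/2071071 - 62849*1/1075804 = -827939/2071071 - 62849/1075804 = -1020864829235/2228066466084 ≈ -0.45818)
z(L) = √2*√L (z(L) = √(2*L) = √2*√L)
j - z(-2095) = -1020864829235/2228066466084 - √2*√(-2095) = -1020864829235/2228066466084 - √2*I*√2095 = -1020864829235/2228066466084 - I*√4190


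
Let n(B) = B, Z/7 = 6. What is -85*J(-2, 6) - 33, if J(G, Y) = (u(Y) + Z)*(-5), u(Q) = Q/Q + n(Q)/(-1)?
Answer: 15692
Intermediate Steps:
Z = 42 (Z = 7*6 = 42)
u(Q) = 1 - Q (u(Q) = Q/Q + Q/(-1) = 1 + Q*(-1) = 1 - Q)
J(G, Y) = -215 + 5*Y (J(G, Y) = ((1 - Y) + 42)*(-5) = (43 - Y)*(-5) = -215 + 5*Y)
-85*J(-2, 6) - 33 = -85*(-215 + 5*6) - 33 = -85*(-215 + 30) - 33 = -85*(-185) - 33 = 15725 - 33 = 15692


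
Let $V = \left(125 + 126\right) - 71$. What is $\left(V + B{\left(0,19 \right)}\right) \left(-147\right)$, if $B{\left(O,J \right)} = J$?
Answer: $-29253$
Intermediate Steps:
$V = 180$ ($V = 251 - 71 = 180$)
$\left(V + B{\left(0,19 \right)}\right) \left(-147\right) = \left(180 + 19\right) \left(-147\right) = 199 \left(-147\right) = -29253$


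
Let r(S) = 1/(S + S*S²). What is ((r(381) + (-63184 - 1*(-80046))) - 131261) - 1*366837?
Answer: -26615585668391/55306722 ≈ -4.8124e+5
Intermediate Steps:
r(S) = 1/(S + S³)
((r(381) + (-63184 - 1*(-80046))) - 131261) - 1*366837 = ((1/(381 + 381³) + (-63184 - 1*(-80046))) - 131261) - 1*366837 = ((1/(381 + 55306341) + (-63184 + 80046)) - 131261) - 366837 = ((1/55306722 + 16862) - 131261) - 366837 = (932581946365/55306722 - 131261) - 366837 = -6327033690077/55306722 - 366837 = -26615585668391/55306722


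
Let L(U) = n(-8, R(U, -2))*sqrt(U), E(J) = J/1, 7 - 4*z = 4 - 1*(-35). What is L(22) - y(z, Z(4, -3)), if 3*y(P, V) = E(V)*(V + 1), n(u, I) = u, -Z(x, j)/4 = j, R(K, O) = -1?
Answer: -52 - 8*sqrt(22) ≈ -89.523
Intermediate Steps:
Z(x, j) = -4*j
z = -8 (z = 7/4 - (4 - 1*(-35))/4 = 7/4 - (4 + 35)/4 = 7/4 - 1/4*39 = 7/4 - 39/4 = -8)
E(J) = J (E(J) = J*1 = J)
L(U) = -8*sqrt(U)
y(P, V) = V*(1 + V)/3 (y(P, V) = (V*(V + 1))/3 = (V*(1 + V))/3 = V*(1 + V)/3)
L(22) - y(z, Z(4, -3)) = -8*sqrt(22) - (-4*(-3))*(1 - 4*(-3))/3 = -8*sqrt(22) - 12*(1 + 12)/3 = -8*sqrt(22) - 12*13/3 = -8*sqrt(22) - 1*52 = -8*sqrt(22) - 52 = -52 - 8*sqrt(22)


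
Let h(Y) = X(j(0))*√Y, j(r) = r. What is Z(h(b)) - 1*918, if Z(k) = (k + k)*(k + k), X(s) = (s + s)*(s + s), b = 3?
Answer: -918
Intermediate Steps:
X(s) = 4*s² (X(s) = (2*s)*(2*s) = 4*s²)
h(Y) = 0 (h(Y) = (4*0²)*√Y = (4*0)*√Y = 0*√Y = 0)
Z(k) = 4*k² (Z(k) = (2*k)*(2*k) = 4*k²)
Z(h(b)) - 1*918 = 4*0² - 1*918 = 4*0 - 918 = 0 - 918 = -918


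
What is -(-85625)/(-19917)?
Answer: -85625/19917 ≈ -4.2991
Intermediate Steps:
-(-85625)/(-19917) = -(-85625)*(-1)/19917 = -1*85625/19917 = -85625/19917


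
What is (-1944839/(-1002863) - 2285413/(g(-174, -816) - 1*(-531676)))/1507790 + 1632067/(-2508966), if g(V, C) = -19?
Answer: -72892110812045915061887/112056299013612686897430 ≈ -0.65050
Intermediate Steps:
(-1944839/(-1002863) - 2285413/(g(-174, -816) - 1*(-531676)))/1507790 + 1632067/(-2508966) = (-1944839/(-1002863) - 2285413/(-19 - 1*(-531676)))/1507790 + 1632067/(-2508966) = (-1944839*(-1/1002863) - 2285413/(-19 + 531676))*(1/1507790) + 1632067*(-1/2508966) = (1944839/1002863 - 2285413/531657)*(1/1507790) - 1632067/2508966 = -1257968869196/533179133991*1/1507790 - 1632067/2508966 = -628984434598/401961083220144945 - 1632067/2508966 = -72892110812045915061887/112056299013612686897430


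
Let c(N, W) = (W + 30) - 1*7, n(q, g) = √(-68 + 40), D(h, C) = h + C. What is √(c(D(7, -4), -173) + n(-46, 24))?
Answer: √(-150 + 2*I*√7) ≈ 0.216 + 12.249*I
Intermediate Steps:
D(h, C) = C + h
n(q, g) = 2*I*√7 (n(q, g) = √(-28) = 2*I*√7)
c(N, W) = 23 + W (c(N, W) = (30 + W) - 7 = 23 + W)
√(c(D(7, -4), -173) + n(-46, 24)) = √((23 - 173) + 2*I*√7) = √(-150 + 2*I*√7)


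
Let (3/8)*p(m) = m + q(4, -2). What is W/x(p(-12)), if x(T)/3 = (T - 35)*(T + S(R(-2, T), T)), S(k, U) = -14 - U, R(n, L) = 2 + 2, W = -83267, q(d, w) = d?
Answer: -83267/2366 ≈ -35.193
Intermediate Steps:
R(n, L) = 4
p(m) = 32/3 + 8*m/3 (p(m) = 8*(m + 4)/3 = 8*(4 + m)/3 = 32/3 + 8*m/3)
x(T) = 1470 - 42*T (x(T) = 3*((T - 35)*(T + (-14 - T))) = 3*((-35 + T)*(-14)) = 3*(490 - 14*T) = 1470 - 42*T)
W/x(p(-12)) = -83267/(1470 - 42*(32/3 + (8/3)*(-12))) = -83267/(1470 - 42*(32/3 - 32)) = -83267/(1470 - 42*(-64/3)) = -83267/(1470 + 896) = -83267/2366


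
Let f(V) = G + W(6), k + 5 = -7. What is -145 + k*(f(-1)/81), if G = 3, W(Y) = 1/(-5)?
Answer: -19631/135 ≈ -145.41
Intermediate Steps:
W(Y) = -⅕
k = -12 (k = -5 - 7 = -12)
f(V) = 14/5 (f(V) = 3 - ⅕ = 14/5)
-145 + k*(f(-1)/81) = -145 - 168/(5*81) = -145 - 12*14/405 = -145 - 56/135 = -19631/135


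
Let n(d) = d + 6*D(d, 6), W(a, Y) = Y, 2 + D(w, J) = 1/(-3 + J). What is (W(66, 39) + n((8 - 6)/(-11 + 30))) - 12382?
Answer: -234705/19 ≈ -12353.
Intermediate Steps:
D(w, J) = -2 + 1/(-3 + J)
n(d) = -10 + d (n(d) = d + 6*((7 - 2*6)/(-3 + 6)) = d + 6*((7 - 12)/3) = d + 6*((1/3)*(-5)) = d + 6*(-5/3) = d - 10 = -10 + d)
(W(66, 39) + n((8 - 6)/(-11 + 30))) - 12382 = (39 + (-10 + (8 - 6)/(-11 + 30))) - 12382 = (39 + (-10 + 2/19)) - 12382 = (39 - 188/19) - 12382 = 553/19 - 12382 = -234705/19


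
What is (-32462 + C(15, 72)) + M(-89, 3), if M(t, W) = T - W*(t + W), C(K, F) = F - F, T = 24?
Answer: -32180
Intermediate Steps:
C(K, F) = 0
M(t, W) = 24 - W*(W + t) (M(t, W) = 24 - W*(t + W) = 24 - W*(W + t))
(-32462 + C(15, 72)) + M(-89, 3) = (-32462 + 0) + (24 - 1*3² - 1*3*(-89)) = -32462 + (24 - 1*9 + 267) = -32462 + (24 - 9 + 267) = -32462 + 282 = -32180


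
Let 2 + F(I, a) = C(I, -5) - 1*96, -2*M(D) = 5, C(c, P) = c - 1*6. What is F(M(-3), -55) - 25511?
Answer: -51235/2 ≈ -25618.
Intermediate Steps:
C(c, P) = -6 + c (C(c, P) = c - 6 = -6 + c)
M(D) = -5/2 (M(D) = -½*5 = -5/2)
F(I, a) = -104 + I (F(I, a) = -2 + ((-6 + I) - 1*96) = -2 + ((-6 + I) - 96) = -2 + (-102 + I) = -104 + I)
F(M(-3), -55) - 25511 = (-104 - 5/2) - 25511 = -213/2 - 25511 = -51235/2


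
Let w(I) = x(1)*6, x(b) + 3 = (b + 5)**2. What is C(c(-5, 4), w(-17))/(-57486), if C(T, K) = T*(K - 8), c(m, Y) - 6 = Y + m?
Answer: -475/28743 ≈ -0.016526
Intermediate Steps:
x(b) = -3 + (5 + b)**2 (x(b) = -3 + (b + 5)**2 = -3 + (5 + b)**2)
c(m, Y) = 6 + Y + m (c(m, Y) = 6 + (Y + m) = 6 + Y + m)
w(I) = 198 (w(I) = (-3 + (5 + 1)**2)*6 = (-3 + 6**2)*6 = (-3 + 36)*6 = 33*6 = 198)
C(T, K) = T*(-8 + K)
C(c(-5, 4), w(-17))/(-57486) = ((6 + 4 - 5)*(-8 + 198))/(-57486) = (5*190)*(-1/57486) = 950*(-1/57486) = -475/28743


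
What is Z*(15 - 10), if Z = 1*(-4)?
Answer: -20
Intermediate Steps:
Z = -4
Z*(15 - 10) = -4*(15 - 10) = -4*5 = -20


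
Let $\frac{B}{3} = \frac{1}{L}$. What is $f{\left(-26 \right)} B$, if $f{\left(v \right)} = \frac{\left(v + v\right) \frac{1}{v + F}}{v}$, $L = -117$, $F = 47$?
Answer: $- \frac{2}{819} \approx -0.002442$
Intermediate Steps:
$B = - \frac{1}{39}$ ($B = \frac{3}{-117} = 3 \left(- \frac{1}{117}\right) = - \frac{1}{39} \approx -0.025641$)
$f{\left(v \right)} = \frac{2}{47 + v}$ ($f{\left(v \right)} = \frac{\left(v + v\right) \frac{1}{v + 47}}{v} = \frac{2 v \frac{1}{47 + v}}{v} = \frac{2}{47 + v}$)
$f{\left(-26 \right)} B = \frac{2}{47 - 26} \left(- \frac{1}{39}\right) = \frac{2}{21} \left(- \frac{1}{39}\right) = - \frac{2}{819}$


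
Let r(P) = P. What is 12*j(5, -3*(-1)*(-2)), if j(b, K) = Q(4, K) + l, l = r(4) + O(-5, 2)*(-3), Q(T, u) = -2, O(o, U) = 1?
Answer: -12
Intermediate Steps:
l = 1 (l = 4 + 1*(-3) = 4 - 3 = 1)
j(b, K) = -1 (j(b, K) = -2 + 1 = -1)
12*j(5, -3*(-1)*(-2)) = 12*(-1) = -12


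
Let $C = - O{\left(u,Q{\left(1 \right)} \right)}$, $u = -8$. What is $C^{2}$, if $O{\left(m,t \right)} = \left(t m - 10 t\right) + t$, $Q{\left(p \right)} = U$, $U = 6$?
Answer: $10404$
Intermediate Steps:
$Q{\left(p \right)} = 6$
$O{\left(m,t \right)} = - 9 t + m t$ ($O{\left(m,t \right)} = \left(m t - 10 t\right) + t = \left(- 10 t + m t\right) + t = - 9 t + m t$)
$C = 102$ ($C = - 6 \left(-9 - 8\right) = - 6 \left(-17\right) = \left(-1\right) \left(-102\right) = 102$)
$C^{2} = 102^{2} = 10404$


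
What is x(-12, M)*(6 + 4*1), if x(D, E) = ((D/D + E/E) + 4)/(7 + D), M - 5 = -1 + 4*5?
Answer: -12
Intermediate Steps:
M = 24 (M = 5 + (-1 + 4*5) = 5 + (-1 + 20) = 5 + 19 = 24)
x(D, E) = 6/(7 + D) (x(D, E) = ((1 + 1) + 4)/(7 + D) = (2 + 4)/(7 + D) = 6/(7 + D))
x(-12, M)*(6 + 4*1) = (6/(7 - 12))*(6 + 4*1) = (6/(-5))*(6 + 4) = (6*(-⅕))*10 = -6/5*10 = -12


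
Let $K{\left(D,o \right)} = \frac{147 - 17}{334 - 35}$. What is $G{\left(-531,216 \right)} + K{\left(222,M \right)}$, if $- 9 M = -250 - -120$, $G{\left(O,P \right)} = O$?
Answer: $- \frac{12203}{23} \approx -530.57$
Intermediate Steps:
$M = \frac{130}{9}$ ($M = - \frac{-250 - -120}{9} = - \frac{-250 + 120}{9} = \left(- \frac{1}{9}\right) \left(-130\right) = \frac{130}{9} \approx 14.444$)
$K{\left(D,o \right)} = \frac{10}{23}$ ($K{\left(D,o \right)} = \frac{130}{299} = 130 \cdot \frac{1}{299} = \frac{10}{23}$)
$G{\left(-531,216 \right)} + K{\left(222,M \right)} = -531 + \frac{10}{23} = - \frac{12203}{23}$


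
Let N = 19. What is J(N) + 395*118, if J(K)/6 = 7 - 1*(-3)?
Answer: 46670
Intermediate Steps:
J(K) = 60 (J(K) = 6*(7 - 1*(-3)) = 6*(7 + 3) = 6*10 = 60)
J(N) + 395*118 = 60 + 395*118 = 60 + 46610 = 46670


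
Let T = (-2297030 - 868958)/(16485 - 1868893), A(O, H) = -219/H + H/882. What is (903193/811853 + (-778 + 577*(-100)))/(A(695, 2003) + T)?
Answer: -1387170384396759728199/91820938035195464 ≈ -15107.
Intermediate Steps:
A(O, H) = -219/H + H/882 (A(O, H) = -219/H + H*(1/882) = -219/H + H/882)
T = 791497/463102 (T = -3165988/(-1852408) = -3165988*(-1/1852408) = 791497/463102 ≈ 1.7091)
(903193/811853 + (-778 + 577*(-100)))/(A(695, 2003) + T) = (903193/811853 + (-778 + 577*(-100)))/((-219/2003 + (1/882)*2003) + 791497/463102) = (903193*(1/811853) + (-778 - 57700))/((-219*1/2003 + 2003/882) + 791497/463102) = (903193/811853 - 58478)/((-219/2003 + 2003/882) + 791497/463102) = -47474636541/(811853*(3818851/1766646 + 791497/463102)) = -47474636541/(811853*791703136216/204534323973) = -47474636541/811853*204534323973/791703136216 = -1387170384396759728199/91820938035195464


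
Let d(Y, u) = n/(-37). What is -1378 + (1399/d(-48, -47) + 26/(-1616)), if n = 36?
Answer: -20477059/7272 ≈ -2815.9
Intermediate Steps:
d(Y, u) = -36/37 (d(Y, u) = 36/(-37) = 36*(-1/37) = -36/37)
-1378 + (1399/d(-48, -47) + 26/(-1616)) = -1378 + (1399/(-36/37) + 26/(-1616)) = -1378 + (1399*(-37/36) + 26*(-1/1616)) = -1378 + (-51763/36 - 13/808) = -1378 - 10456243/7272 = -20477059/7272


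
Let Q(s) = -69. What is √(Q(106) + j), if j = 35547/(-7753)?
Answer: 2*I*√1105779378/7753 ≈ 8.5782*I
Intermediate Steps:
j = -35547/7753 (j = 35547*(-1/7753) = -35547/7753 ≈ -4.5849)
√(Q(106) + j) = √(-69 - 35547/7753) = √(-570504/7753) = 2*I*√1105779378/7753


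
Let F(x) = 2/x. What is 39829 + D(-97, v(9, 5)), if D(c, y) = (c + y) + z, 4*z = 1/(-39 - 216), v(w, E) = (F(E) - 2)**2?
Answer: 202646251/5100 ≈ 39735.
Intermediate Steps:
v(w, E) = (-2 + 2/E)**2 (v(w, E) = (2/E - 2)**2 = (-2 + 2/E)**2)
z = -1/1020 (z = 1/(4*(-39 - 216)) = (1/4)/(-255) = (1/4)*(-1/255) = -1/1020 ≈ -0.00098039)
D(c, y) = -1/1020 + c + y (D(c, y) = (c + y) - 1/1020 = -1/1020 + c + y)
39829 + D(-97, v(9, 5)) = 39829 + (-1/1020 - 97 + 4*(-1 + 5)**2/5**2) = 39829 + (-1/1020 - 97 + 4*(1/25)*4**2) = 39829 + (-1/1020 - 97 + 4*(1/25)*16) = 39829 + (-1/1020 - 97 + 64/25) = 39829 - 481649/5100 = 202646251/5100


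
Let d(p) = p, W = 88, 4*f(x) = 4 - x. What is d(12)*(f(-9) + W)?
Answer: 1095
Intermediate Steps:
f(x) = 1 - x/4 (f(x) = (4 - x)/4 = 1 - x/4)
d(12)*(f(-9) + W) = 12*((1 - ¼*(-9)) + 88) = 12*((1 + 9/4) + 88) = 12*(13/4 + 88) = 12*(365/4) = 1095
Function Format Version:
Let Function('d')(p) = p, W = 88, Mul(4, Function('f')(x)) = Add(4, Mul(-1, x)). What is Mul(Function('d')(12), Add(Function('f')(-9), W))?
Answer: 1095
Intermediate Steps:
Function('f')(x) = Add(1, Mul(Rational(-1, 4), x)) (Function('f')(x) = Mul(Rational(1, 4), Add(4, Mul(-1, x))) = Add(1, Mul(Rational(-1, 4), x)))
Mul(Function('d')(12), Add(Function('f')(-9), W)) = Mul(12, Add(Add(1, Mul(Rational(-1, 4), -9)), 88)) = Mul(12, Add(Add(1, Rational(9, 4)), 88)) = Mul(12, Add(Rational(13, 4), 88)) = Mul(12, Rational(365, 4)) = 1095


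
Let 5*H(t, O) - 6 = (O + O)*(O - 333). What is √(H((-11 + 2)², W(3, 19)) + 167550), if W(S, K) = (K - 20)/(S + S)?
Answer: √150816070/30 ≈ 409.36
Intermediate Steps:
W(S, K) = (-20 + K)/(2*S) (W(S, K) = (-20 + K)/((2*S)) = (-20 + K)*(1/(2*S)) = (-20 + K)/(2*S))
H(t, O) = 6/5 + 2*O*(-333 + O)/5 (H(t, O) = 6/5 + ((O + O)*(O - 333))/5 = 6/5 + ((2*O)*(-333 + O))/5 = 6/5 + (2*O*(-333 + O))/5 = 6/5 + 2*O*(-333 + O)/5)
√(H((-11 + 2)², W(3, 19)) + 167550) = √((6/5 - 333*(-20 + 19)/(5*3) + 2*((½)*(-20 + 19)/3)²/5) + 167550) = √((6/5 - 333*(-1)/(5*3) + 2*((½)*(⅓)*(-1))²/5) + 167550) = √((6/5 - 666/5*(-⅙) + 2*(-⅙)²/5) + 167550) = √((6/5 + 111/5 + (⅖)*(1/36)) + 167550) = √((6/5 + 111/5 + 1/90) + 167550) = √(2107/90 + 167550) = √(15081607/90) = √150816070/30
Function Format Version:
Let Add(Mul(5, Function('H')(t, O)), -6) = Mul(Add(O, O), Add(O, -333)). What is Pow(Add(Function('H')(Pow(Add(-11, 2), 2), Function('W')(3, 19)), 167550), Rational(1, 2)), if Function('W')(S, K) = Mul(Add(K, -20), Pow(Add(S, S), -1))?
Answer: Mul(Rational(1, 30), Pow(150816070, Rational(1, 2))) ≈ 409.36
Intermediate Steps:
Function('W')(S, K) = Mul(Rational(1, 2), Pow(S, -1), Add(-20, K)) (Function('W')(S, K) = Mul(Add(-20, K), Pow(Mul(2, S), -1)) = Mul(Add(-20, K), Mul(Rational(1, 2), Pow(S, -1))) = Mul(Rational(1, 2), Pow(S, -1), Add(-20, K)))
Function('H')(t, O) = Add(Rational(6, 5), Mul(Rational(2, 5), O, Add(-333, O))) (Function('H')(t, O) = Add(Rational(6, 5), Mul(Rational(1, 5), Mul(Add(O, O), Add(O, -333)))) = Add(Rational(6, 5), Mul(Rational(1, 5), Mul(Mul(2, O), Add(-333, O)))) = Add(Rational(6, 5), Mul(Rational(1, 5), Mul(2, O, Add(-333, O)))) = Add(Rational(6, 5), Mul(Rational(2, 5), O, Add(-333, O))))
Pow(Add(Function('H')(Pow(Add(-11, 2), 2), Function('W')(3, 19)), 167550), Rational(1, 2)) = Pow(Add(Add(Rational(6, 5), Mul(Rational(-666, 5), Mul(Rational(1, 2), Pow(3, -1), Add(-20, 19))), Mul(Rational(2, 5), Pow(Mul(Rational(1, 2), Pow(3, -1), Add(-20, 19)), 2))), 167550), Rational(1, 2)) = Pow(Add(Add(Rational(6, 5), Mul(Rational(-666, 5), Mul(Rational(1, 2), Rational(1, 3), -1)), Mul(Rational(2, 5), Pow(Mul(Rational(1, 2), Rational(1, 3), -1), 2))), 167550), Rational(1, 2)) = Pow(Add(Add(Rational(6, 5), Mul(Rational(-666, 5), Rational(-1, 6)), Mul(Rational(2, 5), Pow(Rational(-1, 6), 2))), 167550), Rational(1, 2)) = Pow(Add(Add(Rational(6, 5), Rational(111, 5), Mul(Rational(2, 5), Rational(1, 36))), 167550), Rational(1, 2)) = Pow(Add(Add(Rational(6, 5), Rational(111, 5), Rational(1, 90)), 167550), Rational(1, 2)) = Pow(Add(Rational(2107, 90), 167550), Rational(1, 2)) = Pow(Rational(15081607, 90), Rational(1, 2)) = Mul(Rational(1, 30), Pow(150816070, Rational(1, 2)))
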